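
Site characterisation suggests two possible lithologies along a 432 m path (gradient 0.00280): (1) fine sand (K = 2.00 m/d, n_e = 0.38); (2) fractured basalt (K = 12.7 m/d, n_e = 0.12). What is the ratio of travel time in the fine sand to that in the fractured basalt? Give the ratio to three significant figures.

20.1

Unit 1 (fine sand): v = 2.00×0.0028/0.38 = 0.01474 m/d, t = 432/0.01474 = 29310 d
Unit 2 (fractured basalt): v = 12.7×0.0028/0.12 = 0.2963 m/d, t = 432/0.2963 = 1458 d
t(fine sand) / t(fractured basalt) = 29310/1458 = 20.1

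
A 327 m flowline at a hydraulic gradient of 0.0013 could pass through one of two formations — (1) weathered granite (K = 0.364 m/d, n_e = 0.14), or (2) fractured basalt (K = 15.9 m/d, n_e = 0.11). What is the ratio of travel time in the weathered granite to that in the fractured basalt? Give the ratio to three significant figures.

55.6

Unit 1 (weathered granite): v = 0.364×0.0013/0.14 = 0.003380 m/d, t = 327/0.003380 = 96750 d
Unit 2 (fractured basalt): v = 15.9×0.0013/0.11 = 0.1879 m/d, t = 327/0.1879 = 1740 d
t(weathered granite) / t(fractured basalt) = 96750/1740 = 55.6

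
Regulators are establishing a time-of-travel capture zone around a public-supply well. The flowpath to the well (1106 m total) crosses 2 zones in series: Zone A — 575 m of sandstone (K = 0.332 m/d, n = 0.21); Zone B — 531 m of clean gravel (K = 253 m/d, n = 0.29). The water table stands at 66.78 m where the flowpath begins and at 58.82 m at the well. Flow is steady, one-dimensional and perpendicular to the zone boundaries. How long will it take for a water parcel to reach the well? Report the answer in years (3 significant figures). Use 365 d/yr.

Total head drop ΔH = 66.78 − 58.82 = 7.96 m
Steady 1-D flow in series ⇒ the Darcy flux q is identical in every zone and the zone head losses add (resistances L/K in series).
Σ(L/K) = 575/0.332 + 531/253 = 1732 + 2.099 = 1734 d
q = ΔH / Σ(L/K) = 7.96 / 1734 = 0.004590 m/d (same in every zone)
Zone A: v = q/n = 0.004590/0.21 = 0.02186 m/d → t_A = 575/0.02186 = 26300 d
Zone B: v = q/n = 0.004590/0.29 = 0.01583 m/d → t_B = 531/0.01583 = 33550 d
Total t = 26300 + 33550 = 59850 d
   = 59850 / 365 = 164 yr

164 years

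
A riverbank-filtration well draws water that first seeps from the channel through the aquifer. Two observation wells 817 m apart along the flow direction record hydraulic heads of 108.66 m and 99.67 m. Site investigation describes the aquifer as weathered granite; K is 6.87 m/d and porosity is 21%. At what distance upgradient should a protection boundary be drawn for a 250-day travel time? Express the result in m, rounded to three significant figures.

90.0 m

Hydraulic gradient i = (108.66 − 99.67) / 817 = 8.99 / 817 = 0.01100
Specific discharge q = 6.87 × 0.01100 = 0.07560 m/d
Average linear velocity = 0.07560 / 0.21 = 0.3600 m/d
L = v × T = 0.3600 × 250 = 89.99 m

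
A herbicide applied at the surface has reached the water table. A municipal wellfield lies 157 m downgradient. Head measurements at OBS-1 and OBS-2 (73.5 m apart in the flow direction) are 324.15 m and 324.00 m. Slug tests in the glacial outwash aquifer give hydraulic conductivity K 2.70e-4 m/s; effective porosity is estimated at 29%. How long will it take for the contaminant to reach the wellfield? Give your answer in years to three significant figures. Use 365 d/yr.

Hydraulic gradient i = (324.15 − 324.00) / 73.5 = 0.15 / 73.5 = 0.002041
K = 2.70e-4 m/s × 86400 s/d = 23.33 m/d
q = Ki = 23.33 × 0.002041 = 0.04761 m/d
v = Ki/n = 23.33·0.002041/0.29 = 0.1642 m/d
t = L / v = 157 / 0.1642 = 956.3 d
   = 956.3 / 365 = 2.62 yr

2.62 years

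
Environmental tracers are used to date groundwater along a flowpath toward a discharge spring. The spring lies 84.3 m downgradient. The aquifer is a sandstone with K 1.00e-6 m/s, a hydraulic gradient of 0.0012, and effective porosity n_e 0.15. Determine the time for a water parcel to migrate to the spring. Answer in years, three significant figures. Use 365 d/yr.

334 years

K = 1.00e-6 m/s × 86400 s/d = 0.08640 m/d
Darcy flux q = K·i = 0.08640 × 0.0012 = 1.037e-4 m/d
Seepage velocity v = q / n = 1.037e-4 / 0.15 = 6.912e-4 m/d
t = L / v = 84.3 / 6.912e-4 = 122000 d
   = 122000 / 365 = 334 yr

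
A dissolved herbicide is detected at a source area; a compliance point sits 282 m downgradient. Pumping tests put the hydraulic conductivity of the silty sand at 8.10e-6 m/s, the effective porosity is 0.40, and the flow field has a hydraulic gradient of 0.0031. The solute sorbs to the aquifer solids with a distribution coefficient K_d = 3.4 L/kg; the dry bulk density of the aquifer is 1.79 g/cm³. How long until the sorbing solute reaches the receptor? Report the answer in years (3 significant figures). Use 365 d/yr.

K = 8.10e-6 m/s × 86400 s/d = 0.6998 m/d
Specific discharge q = 0.6998 × 0.0031 = 0.002170 m/d
Seepage velocity v = q / n = 0.002170 / 0.40 = 0.005424 m/d
Retardation R = 1 + ρ_b·K_d/n = 1 + 1.79×3.4/0.40 = 16.22
Contaminant velocity v_c = v/R = 0.005424/16.22 = 3.345e-4 m/d
t = L/v_c = 282/3.345e-4 = 843100 d
   = 843100/365 = 2310 yr

2310 years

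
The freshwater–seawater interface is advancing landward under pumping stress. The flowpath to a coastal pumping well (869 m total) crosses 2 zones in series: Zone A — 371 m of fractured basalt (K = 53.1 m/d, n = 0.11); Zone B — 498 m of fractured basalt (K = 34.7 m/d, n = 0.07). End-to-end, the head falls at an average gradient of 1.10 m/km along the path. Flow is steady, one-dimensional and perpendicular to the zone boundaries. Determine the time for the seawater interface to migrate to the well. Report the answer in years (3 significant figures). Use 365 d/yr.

4.63 years

For zones in series the flux q is common to all zones; the equivalent conductivity is the harmonic (thickness-weighted) mean, K_eq = L_total / Σ(L_j/K_j).
Σ(L/K) = 371/53.1 + 498/34.7 = 6.987 + 14.35 = 21.34 d
K_eq = L_total / Σ(L/K) = 869 / 21.34 = 40.72 m/d
q = K_eq · i = 40.72 × 0.0011 = 0.04480 m/d (same in every zone)
Zone A: v = q/n = 0.04480/0.11 = 0.4072 m/d → t_A = 371/0.4072 = 911.0 d
Zone B: v = q/n = 0.04480/0.07 = 0.6400 m/d → t_B = 498/0.6400 = 778.2 d
Total t = 911.0 + 778.2 = 1689 d
   = 1689 / 365 = 4.63 yr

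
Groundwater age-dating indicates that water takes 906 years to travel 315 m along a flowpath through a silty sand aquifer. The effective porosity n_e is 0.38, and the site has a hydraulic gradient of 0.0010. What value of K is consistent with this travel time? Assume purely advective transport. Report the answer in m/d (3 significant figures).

0.362 m/d

t = 906 years = 330700 d
v = L / t = 315 / 330700 = 9.526e-4 m/d
K = v · n / i = 9.526e-4 × 0.38 / 0.0010 = 0.362 m/d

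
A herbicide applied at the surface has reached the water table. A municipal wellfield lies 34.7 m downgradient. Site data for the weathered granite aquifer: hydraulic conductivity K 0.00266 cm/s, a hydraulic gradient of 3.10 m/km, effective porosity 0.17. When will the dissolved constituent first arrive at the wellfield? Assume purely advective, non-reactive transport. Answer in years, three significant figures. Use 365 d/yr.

K = 0.00266 cm/s × 864 = 2.298 m/d
Darcy flux q = K·i = 2.298 × 0.0031 = 0.007125 m/d
Seepage velocity v = q / n = 0.007125 / 0.17 = 0.04191 m/d
t = L / v = 34.7 / 0.04191 = 828.0 d
   = 828.0 / 365 = 2.27 yr

2.27 years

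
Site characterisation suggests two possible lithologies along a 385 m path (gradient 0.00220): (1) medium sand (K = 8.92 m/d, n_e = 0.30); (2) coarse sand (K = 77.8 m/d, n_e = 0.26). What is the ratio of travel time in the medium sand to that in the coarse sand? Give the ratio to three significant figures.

Unit 1 (medium sand): v = 8.92×0.0022/0.30 = 0.06541 m/d, t = 385/0.06541 = 5886 d
Unit 2 (coarse sand): v = 77.8×0.0022/0.26 = 0.6583 m/d, t = 385/0.6583 = 584.8 d
t(medium sand) / t(coarse sand) = 5886/584.8 = 10.1

10.1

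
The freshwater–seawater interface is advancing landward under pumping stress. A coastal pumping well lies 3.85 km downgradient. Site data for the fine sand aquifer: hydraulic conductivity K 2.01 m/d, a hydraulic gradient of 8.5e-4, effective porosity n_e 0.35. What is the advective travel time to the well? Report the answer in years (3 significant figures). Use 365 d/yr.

q = Ki = 2.01 × 8.5e-4 = 0.001708 m/d
v = Ki/n = 2.01·8.5e-4/0.35 = 0.004881 m/d
L = 3.85 km = 3850 m
t = L / v = 3850 / 0.004881 = 788700 d
   = 788700 / 365 = 2160 yr

2160 years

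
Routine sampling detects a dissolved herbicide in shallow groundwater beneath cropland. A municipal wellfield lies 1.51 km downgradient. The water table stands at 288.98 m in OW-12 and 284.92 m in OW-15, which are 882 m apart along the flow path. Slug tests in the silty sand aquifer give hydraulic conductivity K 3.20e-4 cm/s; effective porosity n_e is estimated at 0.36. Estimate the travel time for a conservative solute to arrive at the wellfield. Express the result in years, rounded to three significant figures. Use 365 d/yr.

1170 years

Hydraulic gradient i = (288.98 − 284.92) / 882 = 4.06 / 882 = 0.004603
K = 3.20e-4 cm/s × 864 = 0.2765 m/d
q = Ki = 0.2765 × 0.004603 = 0.001273 m/d
Average linear velocity = 0.001273 / 0.36 = 0.003535 m/d
L = 1.51 km = 1510 m
t = L / v = 1510 / 0.003535 = 427100 d
   = 427100 / 365 = 1170 yr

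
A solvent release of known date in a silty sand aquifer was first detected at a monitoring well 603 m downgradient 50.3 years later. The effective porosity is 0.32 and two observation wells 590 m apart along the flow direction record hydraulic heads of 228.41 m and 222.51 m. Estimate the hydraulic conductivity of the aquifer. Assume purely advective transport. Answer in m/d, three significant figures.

1.05 m/d

Hydraulic gradient i = (228.41 − 222.51) / 590 = 5.90 / 590 = 0.01000
t = 50.3 years = 18360 d
v = L / t = 603 / 18360 = 0.03284 m/d
K = v · n / i = 0.03284 × 0.32 / 0.01000 = 1.05 m/d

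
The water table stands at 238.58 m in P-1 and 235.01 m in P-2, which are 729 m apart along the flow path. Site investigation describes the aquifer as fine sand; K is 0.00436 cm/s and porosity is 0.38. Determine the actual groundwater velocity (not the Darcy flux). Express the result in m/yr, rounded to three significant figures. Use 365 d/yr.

Hydraulic gradient i = (238.58 − 235.01) / 729 = 3.57 / 729 = 0.004897
K = 0.00436 cm/s × 864 = 3.767 m/d
Darcy flux q = K·i = 3.767 × 0.004897 = 0.01845 m/d
Average linear velocity = 0.01845 / 0.38 = 0.04855 m/d
   = 0.04855 × 365 = 17.7 m/yr

17.7 m/yr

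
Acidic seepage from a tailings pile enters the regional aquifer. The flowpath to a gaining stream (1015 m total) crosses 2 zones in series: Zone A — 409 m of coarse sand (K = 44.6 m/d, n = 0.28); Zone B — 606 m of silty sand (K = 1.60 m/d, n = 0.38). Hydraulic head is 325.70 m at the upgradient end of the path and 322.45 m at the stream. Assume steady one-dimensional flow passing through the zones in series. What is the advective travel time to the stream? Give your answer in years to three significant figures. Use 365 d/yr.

Total head drop ΔH = 325.70 − 322.45 = 3.25 m
Continuity: the same q passes through each zone, so ΔH = q·Σ(L_j/K_j) — the zones act as resistances in series.
Σ(L/K) = 409/44.6 + 606/1.60 = 9.170 + 378.8 = 387.9 d
q = ΔH / Σ(L/K) = 3.25 / 387.9 = 0.008378 m/d (same in every zone)
Zone A: v = q/n = 0.008378/0.28 = 0.02992 m/d → t_A = 409/0.02992 = 13670 d
Zone B: v = q/n = 0.008378/0.38 = 0.02205 m/d → t_B = 606/0.02205 = 27490 d
Total t = 13670 + 27490 = 41160 d
   = 41160 / 365 = 113 yr

113 years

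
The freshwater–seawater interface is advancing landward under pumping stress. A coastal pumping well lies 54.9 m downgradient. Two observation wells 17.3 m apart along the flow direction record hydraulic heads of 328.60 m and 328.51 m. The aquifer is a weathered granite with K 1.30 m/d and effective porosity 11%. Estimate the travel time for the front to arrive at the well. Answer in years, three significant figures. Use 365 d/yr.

2.45 years

Hydraulic gradient i = (328.60 − 328.51) / 17.3 = 0.09 / 17.3 = 0.005202
Specific discharge q = 1.30 × 0.005202 = 0.006763 m/d
v_s = q/n_e = 0.006763/0.11 = 0.06148 m/d
t = L / v = 54.9 / 0.06148 = 892.9 d
   = 892.9 / 365 = 2.45 yr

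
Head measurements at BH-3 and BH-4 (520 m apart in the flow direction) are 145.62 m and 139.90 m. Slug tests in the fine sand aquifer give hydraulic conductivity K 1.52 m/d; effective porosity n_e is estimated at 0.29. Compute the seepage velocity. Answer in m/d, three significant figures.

0.0577 m/d

Hydraulic gradient i = (145.62 − 139.90) / 520 = 5.72 / 520 = 0.01100
Specific discharge q = 1.52 × 0.01100 = 0.01672 m/d
Seepage velocity v = q / n = 0.01672 / 0.29 = 0.05766 m/d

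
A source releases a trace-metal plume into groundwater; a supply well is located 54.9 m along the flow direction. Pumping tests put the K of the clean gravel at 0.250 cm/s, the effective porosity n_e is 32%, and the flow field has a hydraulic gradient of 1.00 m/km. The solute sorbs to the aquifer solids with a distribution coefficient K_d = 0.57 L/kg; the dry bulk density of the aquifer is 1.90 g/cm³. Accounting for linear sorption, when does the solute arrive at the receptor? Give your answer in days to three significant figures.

357 days

K = 0.250 cm/s × 864 = 216.0 m/d
Specific discharge q = 216.0 × 0.0010 = 0.2160 m/d
v_s = q/n_e = 0.2160/0.32 = 0.6750 m/d
Retardation R = 1 + ρ_b·K_d/n = 1 + 1.90×0.57/0.32 = 4.384
Contaminant velocity v_c = v/R = 0.6750/4.384 = 0.1540 m/d
t = L/v_c = 54.9/0.1540 = 356.6 d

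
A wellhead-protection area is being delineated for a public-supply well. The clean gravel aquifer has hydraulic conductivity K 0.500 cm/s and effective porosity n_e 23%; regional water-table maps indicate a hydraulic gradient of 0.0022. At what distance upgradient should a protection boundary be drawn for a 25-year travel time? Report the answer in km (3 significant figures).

K = 0.500 cm/s × 864 = 432.0 m/d
q = Ki = 432.0 × 0.0022 = 0.9504 m/d
Seepage velocity v = q / n = 0.9504 / 0.23 = 4.132 m/d
T = 25 yr × 365 = 9125 d
L = v × T = 4.132 × 9125 = 37710 m
   = 37.7 km

37.7 km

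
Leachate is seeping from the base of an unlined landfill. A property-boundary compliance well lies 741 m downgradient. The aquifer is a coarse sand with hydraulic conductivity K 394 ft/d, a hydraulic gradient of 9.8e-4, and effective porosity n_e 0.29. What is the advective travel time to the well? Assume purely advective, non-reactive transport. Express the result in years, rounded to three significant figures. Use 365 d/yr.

5.00 years

K = 394 ft/d × 0.3048 = 120.1 m/d
q = Ki = 120.1 × 9.8e-4 = 0.1177 m/d
v = Ki/n = 120.1·9.8e-4/0.29 = 0.4058 m/d
t = L / v = 741 / 0.4058 = 1826 d
   = 1826 / 365 = 5.00 yr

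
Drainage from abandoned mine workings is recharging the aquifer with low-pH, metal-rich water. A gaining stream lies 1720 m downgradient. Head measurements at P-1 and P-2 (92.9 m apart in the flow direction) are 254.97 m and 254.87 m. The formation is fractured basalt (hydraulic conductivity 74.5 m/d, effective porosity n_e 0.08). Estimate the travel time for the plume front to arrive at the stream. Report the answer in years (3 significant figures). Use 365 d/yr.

Hydraulic gradient i = (254.97 − 254.87) / 92.9 = 0.10 / 92.9 = 0.001076
Specific discharge q = 74.5 × 0.001076 = 0.08019 m/d
Average linear velocity = 0.08019 / 0.08 = 1.002 m/d
t = L / v = 1720 / 1.002 = 1716 d
   = 1716 / 365 = 4.70 yr

4.70 years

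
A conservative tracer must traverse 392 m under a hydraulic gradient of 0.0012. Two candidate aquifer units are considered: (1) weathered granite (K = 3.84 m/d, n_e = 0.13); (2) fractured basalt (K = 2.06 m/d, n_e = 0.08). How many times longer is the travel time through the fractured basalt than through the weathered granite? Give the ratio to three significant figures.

Unit 1 (weathered granite): v = 3.84×0.0012/0.13 = 0.03545 m/d, t = 392/0.03545 = 11060 d
Unit 2 (fractured basalt): v = 2.06×0.0012/0.08 = 0.03090 m/d, t = 392/0.03090 = 12690 d
t(fractured basalt) / t(weathered granite) = 12690/11060 = 1.15

1.15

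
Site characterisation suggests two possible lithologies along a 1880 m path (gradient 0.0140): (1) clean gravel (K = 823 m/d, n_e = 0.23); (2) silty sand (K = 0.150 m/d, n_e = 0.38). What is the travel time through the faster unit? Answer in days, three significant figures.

37.5 days

Unit 1 (clean gravel): v = 823×0.014/0.23 = 50.10 m/d, t = 1880/50.10 = 37.53 d
Unit 2 (silty sand): v = 0.150×0.014/0.38 = 0.005526 m/d, t = 1880/0.005526 = 340200 d
Faster unit: t = 37.5 d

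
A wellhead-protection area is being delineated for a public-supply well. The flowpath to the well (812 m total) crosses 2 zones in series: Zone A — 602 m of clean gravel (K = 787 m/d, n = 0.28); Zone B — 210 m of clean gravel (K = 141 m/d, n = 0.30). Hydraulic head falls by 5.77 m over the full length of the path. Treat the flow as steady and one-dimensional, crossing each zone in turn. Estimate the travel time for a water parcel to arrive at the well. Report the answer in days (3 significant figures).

90.5 days

Continuity: the same q passes through each zone, so ΔH = q·Σ(L_j/K_j) — the zones act as resistances in series.
Σ(L/K) = 602/787 + 210/141 = 0.7649 + 1.489 = 2.254 d
q = ΔH / Σ(L/K) = 5.77 / 2.254 = 2.560 m/d (same in every zone)
Zone A: v = q/n = 2.560/0.28 = 9.141 m/d → t_A = 602/9.141 = 65.86 d
Zone B: v = q/n = 2.560/0.30 = 8.532 m/d → t_B = 210/8.532 = 24.61 d
Total t = 65.86 + 24.61 = 90.47 d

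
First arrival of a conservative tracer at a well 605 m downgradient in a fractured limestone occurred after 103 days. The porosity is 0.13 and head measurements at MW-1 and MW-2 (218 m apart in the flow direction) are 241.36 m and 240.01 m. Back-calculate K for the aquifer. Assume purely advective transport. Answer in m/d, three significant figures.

123 m/d

Hydraulic gradient i = (241.36 − 240.01) / 218 = 1.35 / 218 = 0.006193
v = L / t = 605 / 103 = 5.874 m/d
K = v · n / i = 5.874 × 0.13 / 0.006193 = 123 m/d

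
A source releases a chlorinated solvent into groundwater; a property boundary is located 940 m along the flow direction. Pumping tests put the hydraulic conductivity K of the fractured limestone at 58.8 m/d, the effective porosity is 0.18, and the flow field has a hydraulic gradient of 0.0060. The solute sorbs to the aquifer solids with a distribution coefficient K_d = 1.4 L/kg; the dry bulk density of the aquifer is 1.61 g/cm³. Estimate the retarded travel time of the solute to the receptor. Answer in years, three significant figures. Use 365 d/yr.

Specific discharge q = 58.8 × 0.0060 = 0.3528 m/d
Average linear velocity = 0.3528 / 0.18 = 1.960 m/d
Retardation R = 1 + ρ_b·K_d/n = 1 + 1.61×1.4/0.18 = 13.52
Contaminant velocity v_c = v/R = 1.960/13.52 = 0.1449 m/d
t = L/v_c = 940/0.1449 = 6485 d
   = 6485/365 = 17.8 yr

17.8 years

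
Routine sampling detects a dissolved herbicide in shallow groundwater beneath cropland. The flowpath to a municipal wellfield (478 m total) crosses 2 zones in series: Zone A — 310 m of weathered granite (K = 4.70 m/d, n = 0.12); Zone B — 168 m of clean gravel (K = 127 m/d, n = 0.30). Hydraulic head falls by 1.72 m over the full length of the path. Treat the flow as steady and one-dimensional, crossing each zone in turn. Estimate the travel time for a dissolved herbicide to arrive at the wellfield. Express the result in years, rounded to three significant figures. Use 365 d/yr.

9.39 years

Steady 1-D flow in series ⇒ the Darcy flux q is identical in every zone and the zone head losses add (resistances L/K in series).
Σ(L/K) = 310/4.70 + 168/127 = 65.96 + 1.323 = 67.28 d
q = ΔH / Σ(L/K) = 1.72 / 67.28 = 0.02556 m/d (same in every zone)
Zone A: v = q/n = 0.02556/0.12 = 0.2130 m/d → t_A = 310/0.2130 = 1455 d
Zone B: v = q/n = 0.02556/0.30 = 0.08522 m/d → t_B = 168/0.08522 = 1971 d
Total t = 1455 + 1971 = 3427 d
   = 3427 / 365 = 9.39 yr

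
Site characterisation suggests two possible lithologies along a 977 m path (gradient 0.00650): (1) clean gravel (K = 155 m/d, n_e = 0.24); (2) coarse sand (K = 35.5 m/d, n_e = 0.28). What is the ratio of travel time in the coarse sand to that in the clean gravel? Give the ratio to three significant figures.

Unit 1 (clean gravel): v = 155×0.0065/0.24 = 4.198 m/d, t = 977/4.198 = 232.7 d
Unit 2 (coarse sand): v = 35.5×0.0065/0.28 = 0.8241 m/d, t = 977/0.8241 = 1186 d
t(coarse sand) / t(clean gravel) = 1186/232.7 = 5.09

5.09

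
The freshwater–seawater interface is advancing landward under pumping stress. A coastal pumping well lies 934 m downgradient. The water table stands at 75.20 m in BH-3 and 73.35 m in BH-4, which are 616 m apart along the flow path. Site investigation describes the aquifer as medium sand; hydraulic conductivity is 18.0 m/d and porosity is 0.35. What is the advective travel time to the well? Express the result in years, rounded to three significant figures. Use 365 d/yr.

16.6 years

Hydraulic gradient i = (75.20 − 73.35) / 616 = 1.85 / 616 = 0.003003
Specific discharge q = 18.0 × 0.003003 = 0.05406 m/d
Seepage velocity v = q / n = 0.05406 / 0.35 = 0.1545 m/d
t = L / v = 934 / 0.1545 = 6047 d
   = 6047 / 365 = 16.6 yr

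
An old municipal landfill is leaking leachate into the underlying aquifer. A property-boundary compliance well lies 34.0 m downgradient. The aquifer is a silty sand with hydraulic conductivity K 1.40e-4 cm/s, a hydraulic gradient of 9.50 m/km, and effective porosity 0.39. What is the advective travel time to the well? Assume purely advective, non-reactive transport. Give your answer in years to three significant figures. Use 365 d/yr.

K = 1.40e-4 cm/s × 864 = 0.1210 m/d
Darcy flux q = K·i = 0.1210 × 0.0095 = 0.001149 m/d
v = Ki/n = 0.1210·0.0095/0.39 = 0.002946 m/d
t = L / v = 34.0 / 0.002946 = 11540 d
   = 11540 / 365 = 31.6 yr

31.6 years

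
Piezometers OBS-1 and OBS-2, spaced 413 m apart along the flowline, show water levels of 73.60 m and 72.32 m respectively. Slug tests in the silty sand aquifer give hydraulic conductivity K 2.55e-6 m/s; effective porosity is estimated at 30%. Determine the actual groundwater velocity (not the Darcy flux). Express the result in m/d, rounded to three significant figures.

Hydraulic gradient i = (73.60 − 72.32) / 413 = 1.28 / 413 = 0.003099
K = 2.55e-6 m/s × 86400 s/d = 0.2203 m/d
Specific discharge q = 0.2203 × 0.003099 = 6.828e-4 m/d
Average linear velocity = 6.828e-4 / 0.30 = 0.002276 m/d

0.00228 m/d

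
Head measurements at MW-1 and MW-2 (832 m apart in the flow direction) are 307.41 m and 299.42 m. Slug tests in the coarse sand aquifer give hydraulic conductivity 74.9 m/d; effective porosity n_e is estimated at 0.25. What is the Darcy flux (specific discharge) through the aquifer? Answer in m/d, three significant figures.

0.719 m/d

Hydraulic gradient i = (307.41 − 299.42) / 832 = 7.99 / 832 = 0.009603
Darcy flux q = K·i = 74.9 × 0.009603 = 0.7193 m/d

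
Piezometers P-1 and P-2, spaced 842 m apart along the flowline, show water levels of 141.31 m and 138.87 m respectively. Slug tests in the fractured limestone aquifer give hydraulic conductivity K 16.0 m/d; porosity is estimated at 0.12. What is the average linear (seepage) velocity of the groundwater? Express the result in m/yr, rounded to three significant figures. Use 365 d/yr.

Hydraulic gradient i = (141.31 − 138.87) / 842 = 2.44 / 842 = 0.002898
q = Ki = 16.0 × 0.002898 = 0.04637 m/d
v_s = q/n_e = 0.04637/0.12 = 0.3864 m/d
   = 0.3864 × 365 = 141 m/yr

141 m/yr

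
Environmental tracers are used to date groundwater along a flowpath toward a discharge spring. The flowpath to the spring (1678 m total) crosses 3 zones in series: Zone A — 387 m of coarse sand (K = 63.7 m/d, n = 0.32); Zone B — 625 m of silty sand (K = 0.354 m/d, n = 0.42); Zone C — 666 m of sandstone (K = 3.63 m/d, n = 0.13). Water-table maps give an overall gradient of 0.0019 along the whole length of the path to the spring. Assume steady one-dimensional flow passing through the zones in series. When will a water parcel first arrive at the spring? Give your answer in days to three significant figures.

For zones in series the flux q is common to all zones; the equivalent conductivity is the harmonic (thickness-weighted) mean, K_eq = L_total / Σ(L_j/K_j).
Σ(L/K) = 387/63.7 + 625/0.354 + 666/3.63 = 6.075 + 1766 + 183.5 = 1955 d
K_eq = L_total / Σ(L/K) = 1678 / 1955 = 0.8583 m/d
q = K_eq · i = 0.8583 × 0.0019 = 0.001631 m/d (same in every zone)
Zone A: v = q/n = 0.001631/0.32 = 0.005096 m/d → t_A = 387/0.005096 = 75940 d
Zone B: v = q/n = 0.001631/0.42 = 0.003883 m/d → t_B = 625/0.003883 = 161000 d
Zone C: v = q/n = 0.001631/0.13 = 0.01254 m/d → t_C = 666/0.01254 = 53090 d
Total t = 75940 + 161000 + 53090 = 290000 d

290000 days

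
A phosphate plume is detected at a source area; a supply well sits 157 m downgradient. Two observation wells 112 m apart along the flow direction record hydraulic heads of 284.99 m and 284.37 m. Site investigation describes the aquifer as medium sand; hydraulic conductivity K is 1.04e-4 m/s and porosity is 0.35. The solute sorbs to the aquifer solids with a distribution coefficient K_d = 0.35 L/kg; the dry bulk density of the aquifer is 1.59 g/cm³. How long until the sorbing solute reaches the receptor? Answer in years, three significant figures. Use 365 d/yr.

Hydraulic gradient i = (284.99 − 284.37) / 112 = 0.62 / 112 = 0.005536
K = 1.04e-4 m/s × 86400 s/d = 8.986 m/d
Specific discharge q = 8.986 × 0.005536 = 0.04974 m/d
v = Ki/n = 8.986·0.005536/0.35 = 0.1421 m/d
Retardation R = 1 + ρ_b·K_d/n = 1 + 1.59×0.35/0.35 = 2.590
Contaminant velocity v_c = v/R = 0.1421/2.590 = 0.05487 m/d
t = L/v_c = 157/0.05487 = 2861 d
   = 2861/365 = 7.84 yr

7.84 years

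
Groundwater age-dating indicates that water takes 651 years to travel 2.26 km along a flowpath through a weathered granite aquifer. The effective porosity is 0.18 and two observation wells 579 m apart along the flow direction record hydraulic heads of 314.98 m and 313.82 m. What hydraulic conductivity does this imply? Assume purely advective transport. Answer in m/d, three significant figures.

0.855 m/d

Hydraulic gradient i = (314.98 − 313.82) / 579 = 1.16 / 579 = 0.002003
t = 651 years = 237600 d
L = 2.26 km = 2260 m
v = L / t = 2260 / 237600 = 0.009511 m/d
K = v · n / i = 0.009511 × 0.18 / 0.002003 = 0.855 m/d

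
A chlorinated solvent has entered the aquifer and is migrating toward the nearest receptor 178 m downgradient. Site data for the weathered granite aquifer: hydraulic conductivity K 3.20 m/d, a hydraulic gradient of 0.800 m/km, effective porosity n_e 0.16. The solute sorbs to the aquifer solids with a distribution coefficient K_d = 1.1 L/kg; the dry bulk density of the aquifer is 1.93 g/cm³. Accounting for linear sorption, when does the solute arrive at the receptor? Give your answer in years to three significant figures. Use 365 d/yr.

435 years

Specific discharge q = 3.20 × 8.0e-4 = 0.002560 m/d
v_s = q/n_e = 0.002560/0.16 = 0.01600 m/d
Retardation R = 1 + ρ_b·K_d/n = 1 + 1.93×1.1/0.16 = 14.27
Contaminant velocity v_c = v/R = 0.01600/14.27 = 0.001121 m/d
t = L/v_c = 178/0.001121 = 158700 d
   = 158700/365 = 435 yr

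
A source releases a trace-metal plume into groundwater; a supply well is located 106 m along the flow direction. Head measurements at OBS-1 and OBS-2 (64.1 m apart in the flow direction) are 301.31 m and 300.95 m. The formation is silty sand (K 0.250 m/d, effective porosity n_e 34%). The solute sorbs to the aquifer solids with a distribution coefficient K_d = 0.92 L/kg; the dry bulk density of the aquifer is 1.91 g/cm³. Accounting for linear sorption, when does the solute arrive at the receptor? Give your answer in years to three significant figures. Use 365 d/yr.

434 years

Hydraulic gradient i = (301.31 − 300.95) / 64.1 = 0.36 / 64.1 = 0.005616
Darcy flux q = K·i = 0.250 × 0.005616 = 0.001404 m/d
v = Ki/n = 0.250·0.005616/0.34 = 0.004130 m/d
Retardation R = 1 + ρ_b·K_d/n = 1 + 1.91×0.92/0.34 = 6.168
Contaminant velocity v_c = v/R = 0.004130/6.168 = 6.695e-4 m/d
t = L/v_c = 106/6.695e-4 = 158300 d
   = 158300/365 = 434 yr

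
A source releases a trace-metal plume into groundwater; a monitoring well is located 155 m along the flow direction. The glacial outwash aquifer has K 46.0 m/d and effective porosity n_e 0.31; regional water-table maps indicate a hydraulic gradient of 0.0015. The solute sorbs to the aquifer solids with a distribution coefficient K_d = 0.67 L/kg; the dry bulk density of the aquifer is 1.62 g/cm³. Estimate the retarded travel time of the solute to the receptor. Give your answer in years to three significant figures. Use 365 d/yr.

8.59 years

q = Ki = 46.0 × 0.0015 = 0.06900 m/d
v_s = q/n_e = 0.06900/0.31 = 0.2226 m/d
Retardation R = 1 + ρ_b·K_d/n = 1 + 1.62×0.67/0.31 = 4.501
Contaminant velocity v_c = v/R = 0.2226/4.501 = 0.04945 m/d
t = L/v_c = 155/0.04945 = 3135 d
   = 3135/365 = 8.59 yr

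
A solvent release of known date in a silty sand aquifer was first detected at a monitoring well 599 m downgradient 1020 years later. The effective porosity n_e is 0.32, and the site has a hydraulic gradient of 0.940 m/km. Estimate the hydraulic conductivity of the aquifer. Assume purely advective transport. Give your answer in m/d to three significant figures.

t = 1020 years = 372300 d
v = L / t = 599 / 372300 = 0.001609 m/d
K = v · n / i = 0.001609 × 0.32 / 9.4e-4 = 0.548 m/d

0.548 m/d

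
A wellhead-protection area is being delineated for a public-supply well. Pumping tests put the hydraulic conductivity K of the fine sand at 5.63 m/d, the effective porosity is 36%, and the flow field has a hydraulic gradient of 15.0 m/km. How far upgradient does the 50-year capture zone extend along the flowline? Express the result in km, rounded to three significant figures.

4.28 km

Specific discharge q = 5.63 × 0.015 = 0.08445 m/d
v = Ki/n = 5.63·0.015/0.36 = 0.2346 m/d
T = 50 yr × 365 = 18250 d
L = v × T = 0.2346 × 18250 = 4281 m
   = 4.28 km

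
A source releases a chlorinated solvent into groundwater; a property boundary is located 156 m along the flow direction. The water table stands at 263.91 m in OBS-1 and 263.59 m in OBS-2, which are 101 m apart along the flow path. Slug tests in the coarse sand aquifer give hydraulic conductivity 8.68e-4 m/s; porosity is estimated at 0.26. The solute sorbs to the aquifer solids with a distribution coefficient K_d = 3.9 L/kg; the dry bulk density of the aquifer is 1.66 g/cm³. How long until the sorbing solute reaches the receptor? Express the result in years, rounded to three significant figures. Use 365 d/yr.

Hydraulic gradient i = (263.91 − 263.59) / 101 = 0.32 / 101 = 0.003168
K = 8.68e-4 m/s × 86400 s/d = 75.00 m/d
Darcy flux q = K·i = 75.00 × 0.003168 = 0.2376 m/d
v = Ki/n = 75.00·0.003168/0.26 = 0.9139 m/d
Retardation R = 1 + ρ_b·K_d/n = 1 + 1.66×3.9/0.26 = 25.90
Contaminant velocity v_c = v/R = 0.9139/25.90 = 0.03528 m/d
t = L/v_c = 156/0.03528 = 4421 d
   = 4421/365 = 12.1 yr

12.1 years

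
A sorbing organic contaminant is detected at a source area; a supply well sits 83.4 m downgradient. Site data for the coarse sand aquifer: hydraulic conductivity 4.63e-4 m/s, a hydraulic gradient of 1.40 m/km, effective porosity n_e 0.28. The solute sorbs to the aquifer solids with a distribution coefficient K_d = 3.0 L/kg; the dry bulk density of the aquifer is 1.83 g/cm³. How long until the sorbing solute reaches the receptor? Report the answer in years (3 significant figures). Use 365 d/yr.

23.5 years

K = 4.63e-4 m/s × 86400 s/d = 40.00 m/d
Darcy flux q = K·i = 40.00 × 0.0014 = 0.05600 m/d
Average linear velocity = 0.05600 / 0.28 = 0.2000 m/d
Retardation R = 1 + ρ_b·K_d/n = 1 + 1.83×3.0/0.28 = 20.61
Contaminant velocity v_c = v/R = 0.2000/20.61 = 0.009706 m/d
t = L/v_c = 83.4/0.009706 = 8592 d
   = 8592/365 = 23.5 yr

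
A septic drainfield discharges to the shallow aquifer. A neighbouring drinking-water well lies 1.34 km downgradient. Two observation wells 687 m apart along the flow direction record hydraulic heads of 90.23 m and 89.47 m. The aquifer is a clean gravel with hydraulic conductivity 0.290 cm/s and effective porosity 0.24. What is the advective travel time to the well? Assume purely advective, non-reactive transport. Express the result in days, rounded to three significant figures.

Hydraulic gradient i = (90.23 − 89.47) / 687 = 0.76 / 687 = 0.001106
K = 0.290 cm/s × 864 = 250.6 m/d
Darcy flux q = K·i = 250.6 × 0.001106 = 0.2772 m/d
Average linear velocity = 0.2772 / 0.24 = 1.155 m/d
L = 1.34 km = 1340 m
t = L / v = 1340 / 1.155 = 1160 d

1160 days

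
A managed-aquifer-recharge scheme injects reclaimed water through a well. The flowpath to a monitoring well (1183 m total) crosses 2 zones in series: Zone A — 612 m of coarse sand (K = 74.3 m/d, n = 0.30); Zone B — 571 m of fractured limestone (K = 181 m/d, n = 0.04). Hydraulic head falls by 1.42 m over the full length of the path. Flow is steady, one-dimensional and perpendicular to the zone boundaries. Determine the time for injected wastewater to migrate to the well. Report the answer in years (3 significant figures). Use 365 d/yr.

Steady 1-D flow in series ⇒ the Darcy flux q is identical in every zone and the zone head losses add (resistances L/K in series).
Σ(L/K) = 612/74.3 + 571/181 = 8.237 + 3.155 = 11.39 d
q = ΔH / Σ(L/K) = 1.42 / 11.39 = 0.1247 m/d (same in every zone)
Zone A: v = q/n = 0.1247/0.30 = 0.4155 m/d → t_A = 612/0.4155 = 1473 d
Zone B: v = q/n = 0.1247/0.04 = 3.116 m/d → t_B = 571/3.116 = 183.2 d
Total t = 1473 + 183.2 = 1656 d
   = 1656 / 365 = 4.54 yr

4.54 years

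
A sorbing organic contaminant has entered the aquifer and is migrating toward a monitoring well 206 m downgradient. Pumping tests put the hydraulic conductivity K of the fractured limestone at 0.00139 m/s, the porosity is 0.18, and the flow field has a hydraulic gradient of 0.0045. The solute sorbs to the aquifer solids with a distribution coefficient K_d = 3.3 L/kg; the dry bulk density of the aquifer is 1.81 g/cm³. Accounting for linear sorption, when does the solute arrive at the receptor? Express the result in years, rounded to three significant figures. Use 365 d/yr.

6.43 years

K = 0.00139 m/s × 86400 s/d = 120.1 m/d
Darcy flux q = K·i = 120.1 × 0.0045 = 0.5404 m/d
v = Ki/n = 120.1·0.0045/0.18 = 3.002 m/d
Retardation R = 1 + ρ_b·K_d/n = 1 + 1.81×3.3/0.18 = 34.18
Contaminant velocity v_c = v/R = 3.002/34.18 = 0.08783 m/d
t = L/v_c = 206/0.08783 = 2345 d
   = 2345/365 = 6.43 yr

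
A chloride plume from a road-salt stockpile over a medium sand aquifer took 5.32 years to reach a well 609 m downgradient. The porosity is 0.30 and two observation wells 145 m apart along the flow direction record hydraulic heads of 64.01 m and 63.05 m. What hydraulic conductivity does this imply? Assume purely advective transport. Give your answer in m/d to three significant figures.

Hydraulic gradient i = (64.01 − 63.05) / 145 = 0.96 / 145 = 0.006621
t = 5.32 years = 1942 d
v = L / t = 609 / 1942 = 0.3136 m/d
K = v · n / i = 0.3136 × 0.30 / 0.006621 = 14.2 m/d

14.2 m/d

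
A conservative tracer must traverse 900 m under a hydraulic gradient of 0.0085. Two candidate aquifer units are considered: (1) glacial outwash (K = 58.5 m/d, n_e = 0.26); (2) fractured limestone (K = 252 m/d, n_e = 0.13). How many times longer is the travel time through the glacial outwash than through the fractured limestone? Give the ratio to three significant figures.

Unit 1 (glacial outwash): v = 58.5×0.0085/0.26 = 1.913 m/d, t = 900/1.913 = 470.6 d
Unit 2 (fractured limestone): v = 252×0.0085/0.13 = 16.48 m/d, t = 900/16.48 = 54.62 d
t(glacial outwash) / t(fractured limestone) = 470.6/54.62 = 8.62

8.62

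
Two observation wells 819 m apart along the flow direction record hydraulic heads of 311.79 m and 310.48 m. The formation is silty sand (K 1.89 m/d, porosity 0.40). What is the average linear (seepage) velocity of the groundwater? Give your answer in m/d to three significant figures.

Hydraulic gradient i = (311.79 − 310.48) / 819 = 1.31 / 819 = 0.001600
q = Ki = 1.89 × 0.001600 = 0.003023 m/d
v = Ki/n = 1.89·0.001600/0.40 = 0.007558 m/d

0.00756 m/d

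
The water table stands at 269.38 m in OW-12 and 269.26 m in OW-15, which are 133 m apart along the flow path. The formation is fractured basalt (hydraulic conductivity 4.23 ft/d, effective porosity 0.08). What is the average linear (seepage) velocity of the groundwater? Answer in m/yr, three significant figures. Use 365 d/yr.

5.31 m/yr

Hydraulic gradient i = (269.38 − 269.26) / 133 = 0.12 / 133 = 9.023e-4
K = 4.23 ft/d × 0.3048 = 1.289 m/d
Specific discharge q = 1.289 × 9.023e-4 = 0.001163 m/d
Seepage velocity v = q / n = 0.001163 / 0.08 = 0.01454 m/d
   = 0.01454 × 365 = 5.31 m/yr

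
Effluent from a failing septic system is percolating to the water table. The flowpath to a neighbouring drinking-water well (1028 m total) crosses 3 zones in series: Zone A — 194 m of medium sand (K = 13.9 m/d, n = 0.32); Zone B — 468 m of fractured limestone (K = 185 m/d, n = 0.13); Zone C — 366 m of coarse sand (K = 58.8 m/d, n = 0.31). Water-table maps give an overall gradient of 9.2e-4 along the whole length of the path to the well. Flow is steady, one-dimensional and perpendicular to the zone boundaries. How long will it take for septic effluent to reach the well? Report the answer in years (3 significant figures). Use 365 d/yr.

Steady 1-D flow in series ⇒ the Darcy flux q is identical in every zone and the zone head losses add (resistances L/K in series).
Σ(L/K) = 194/13.9 + 468/185 + 366/58.8 = 13.96 + 2.530 + 6.224 = 22.71 d
K_eq = L_total / Σ(L/K) = 1028 / 22.71 = 45.26 m/d
q = K_eq · i = 45.26 × 9.2e-4 = 0.04164 m/d (same in every zone)
Zone A: v = q/n = 0.04164/0.32 = 0.1301 m/d → t_A = 194/0.1301 = 1491 d
Zone B: v = q/n = 0.04164/0.13 = 0.3203 m/d → t_B = 468/0.3203 = 1461 d
Zone C: v = q/n = 0.04164/0.31 = 0.1343 m/d → t_C = 366/0.1343 = 2725 d
Total t = 1491 + 1461 + 2725 = 5676 d
   = 5676 / 365 = 15.6 yr

15.6 years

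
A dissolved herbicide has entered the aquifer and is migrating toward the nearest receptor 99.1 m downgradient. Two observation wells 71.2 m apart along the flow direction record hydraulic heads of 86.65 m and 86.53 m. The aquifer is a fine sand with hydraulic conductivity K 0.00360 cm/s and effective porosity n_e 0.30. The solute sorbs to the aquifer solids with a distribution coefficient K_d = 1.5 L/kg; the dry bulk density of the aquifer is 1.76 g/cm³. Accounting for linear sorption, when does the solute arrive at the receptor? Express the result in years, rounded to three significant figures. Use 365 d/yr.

Hydraulic gradient i = (86.65 − 86.53) / 71.2 = 0.12 / 71.2 = 0.001685
K = 0.00360 cm/s × 864 = 3.110 m/d
Specific discharge q = 3.110 × 0.001685 = 0.005242 m/d
Average linear velocity = 0.005242 / 0.30 = 0.01747 m/d
Retardation R = 1 + ρ_b·K_d/n = 1 + 1.76×1.5/0.30 = 9.800
Contaminant velocity v_c = v/R = 0.01747/9.800 = 0.001783 m/d
t = L/v_c = 99.1/0.001783 = 55580 d
   = 55580/365 = 152 yr

152 years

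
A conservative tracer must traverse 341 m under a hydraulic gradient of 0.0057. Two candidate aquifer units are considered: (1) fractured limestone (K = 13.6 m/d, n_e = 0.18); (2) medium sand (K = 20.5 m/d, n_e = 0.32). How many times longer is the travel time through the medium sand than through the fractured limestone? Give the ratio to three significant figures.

1.18

Unit 1 (fractured limestone): v = 13.6×0.0057/0.18 = 0.4307 m/d, t = 341/0.4307 = 791.8 d
Unit 2 (medium sand): v = 20.5×0.0057/0.32 = 0.3652 m/d, t = 341/0.3652 = 933.8 d
t(medium sand) / t(fractured limestone) = 933.8/791.8 = 1.18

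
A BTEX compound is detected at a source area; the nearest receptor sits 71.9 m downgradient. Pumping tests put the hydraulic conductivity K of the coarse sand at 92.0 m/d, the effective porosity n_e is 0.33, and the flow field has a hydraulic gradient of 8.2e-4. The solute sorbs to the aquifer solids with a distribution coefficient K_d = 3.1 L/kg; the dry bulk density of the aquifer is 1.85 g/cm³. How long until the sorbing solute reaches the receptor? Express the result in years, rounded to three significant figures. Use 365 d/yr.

Darcy flux q = K·i = 92.0 × 8.2e-4 = 0.07544 m/d
Seepage velocity v = q / n = 0.07544 / 0.33 = 0.2286 m/d
Retardation R = 1 + ρ_b·K_d/n = 1 + 1.85×3.1/0.33 = 18.38
Contaminant velocity v_c = v/R = 0.2286/18.38 = 0.01244 m/d
t = L/v_c = 71.9/0.01244 = 5780 d
   = 5780/365 = 15.8 yr

15.8 years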